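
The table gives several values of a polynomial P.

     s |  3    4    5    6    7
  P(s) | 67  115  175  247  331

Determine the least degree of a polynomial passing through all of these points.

Forward differences of the values at s = 3, 4, 5, 6, 7:
  P  : 67  115  175  247  331
  Δ  : 48  60  72  84
  Δ^2: 12  12  12
  Δ^3: 0  0
  Δ^4: 0
The second differences are constant (12) and nonzero, while all higher differences vanish, so the minimal degree is 2.

2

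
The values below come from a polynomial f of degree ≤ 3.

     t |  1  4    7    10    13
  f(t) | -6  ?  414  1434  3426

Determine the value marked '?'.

The 4 known points determine the degree-3 polynomial uniquely.
Write f(t) = at^3 + bt^2 + ct + d. Substituting each data point gives a linear system:
  a + b + c + d = -6
  343a + 49b + 7c + d = 414
  1000a + 100b + 10c + d = 1434
  2197a + 169b + 13c + d = 3426
Solving the system yields a = 2, b = -6, c = 4, d = -6.
So f(t) = 2t^3 - 6t^2 + 4t - 6.
Then f(4) = 42.

42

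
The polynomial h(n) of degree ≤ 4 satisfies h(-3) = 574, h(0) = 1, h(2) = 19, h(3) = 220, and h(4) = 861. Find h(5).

2326

Write h(n) = an^4 + bn^3 + cn^2 + dn + e. Substituting each data point gives a linear system:
  81a - 27b + 9c - 3d + e = 574
  e = 1
  16a + 8b + 4c + 2d + e = 19
  81a + 27b + 9c + 3d + e = 220
  256a + 64b + 16c + 4d + e = 861
Solving the system yields a = 5, b = -6, c = -1, d = -5, e = 1.
So h(n) = 5n⁴ - 6n³ - n² - 5n + 1.
Then h(5) = 2326.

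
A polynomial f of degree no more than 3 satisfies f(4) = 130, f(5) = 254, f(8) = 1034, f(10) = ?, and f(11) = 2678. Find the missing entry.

The 4 known points determine the degree-3 polynomial uniquely.
Write f(x) = ax^3 + bx^2 + cx + d. Substituting each data point gives a linear system:
  64a + 16b + 4c + d = 130
  125a + 25b + 5c + d = 254
  512a + 64b + 8c + d = 1034
  1331a + 121b + 11c + d = 2678
Solving the system yields a = 2, b = 0, c = 2, d = -6.
So f(x) = 2x^3 + 2x - 6.
Then f(10) = 2014.

2014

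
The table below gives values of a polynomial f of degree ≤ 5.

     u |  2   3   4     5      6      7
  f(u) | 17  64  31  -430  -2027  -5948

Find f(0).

-5

Write f(u) = au^5 + bu^4 + cu^3 + du^2 + eu + k. Substituting each data point gives a linear system:
  32a + 16b + 8c + 4d + 2e + k = 17
  243a + 81b + 27c + 9d + 3e + k = 64
  1024a + 256b + 64c + 16d + 4e + k = 31
  3125a + 625b + 125c + 25d + 5e + k = -430
  7776a + 1296b + 216c + 36d + 6e + k = -2027
  16807a + 2401b + 343c + 49d + 7e + k = -5948
Solving the system yields a = -1, b = 5, c = -3, d = -3, e = 5, k = -5.
So f(u) = -u⁵ + 5u⁴ - 3u³ - 3u² + 5u - 5.
Then f(0) = -5.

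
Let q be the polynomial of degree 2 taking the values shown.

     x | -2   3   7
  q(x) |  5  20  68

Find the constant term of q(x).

Write q(x) = ax^2 + bx + c. Substituting each data point gives a linear system:
  4a - 2b + c = 5
  9a + 3b + c = 20
  49a + 7b + c = 68
Solving the system yields a = 1, b = 2, c = 5.
So q(x) = x^2 + 2x + 5.
The constant term is 5.

5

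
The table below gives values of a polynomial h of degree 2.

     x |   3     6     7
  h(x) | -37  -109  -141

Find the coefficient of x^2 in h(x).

Write h(x) = ax^2 + bx + c. Substituting each data point gives a linear system:
  9a + 3b + c = -37
  36a + 6b + c = -109
  49a + 7b + c = -141
Solving the system yields a = -2, b = -6, c = -1.
So h(x) = -2x^2 - 6x - 1.
The leading coefficient is -2.

-2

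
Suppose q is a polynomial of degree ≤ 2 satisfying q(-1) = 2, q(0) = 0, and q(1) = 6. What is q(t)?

q(t) = 4t^2 + 2t

Using the Lagrange interpolation formula with nodes -1, 0, 1:
  L_0(t) = t(t - 1) / 2
  L_1(t) = (t + 1)(t - 1) / -1
  L_2(t) = (t + 1)t / 2
Then q(t) = 2·L_0(t) + 0·L_1(t) + 6·L_2(t).
Expanding and collecting terms gives q(t) = 4t^2 + 2t.
Check: q(0) = 0. ✓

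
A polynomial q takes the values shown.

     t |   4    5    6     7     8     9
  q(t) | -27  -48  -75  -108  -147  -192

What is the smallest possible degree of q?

Forward differences of the values at t = 4, 5, 6, 7, 8, 9:
  q  : -27  -48  -75  -108  -147  -192
  Δ  : -21  -27  -33  -39  -45
  Δ^2: -6  -6  -6  -6
  Δ^3: 0  0  0
  Δ^4: 0  0
  Δ^5: 0
The second differences are constant (-6) and nonzero, while all higher differences vanish, so the minimal degree is 2.

2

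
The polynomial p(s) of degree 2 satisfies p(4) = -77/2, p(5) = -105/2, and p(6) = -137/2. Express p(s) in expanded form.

p(s) = -s^2 - 5s - 5/2

Using the Lagrange interpolation formula with nodes 4, 5, 6:
  L_0(s) = (s - 5)(s - 6) / 2
  L_1(s) = (s - 4)(s - 6) / -1
  L_2(s) = (s - 4)(s - 5) / 2
Then p(s) = -77/2·L_0(s) - 105/2·L_1(s) - 137/2·L_2(s).
Expanding and collecting terms gives p(s) = -s^2 - 5s - 5/2.
Check: p(6) = -137/2. ✓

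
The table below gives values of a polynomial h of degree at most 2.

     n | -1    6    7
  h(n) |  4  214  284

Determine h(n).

h(n) = 5n^2 + 5n + 4

Using the Lagrange interpolation formula with nodes -1, 6, 7:
  L_0(n) = (n - 6)(n - 7) / 56
  L_1(n) = (n + 1)(n - 7) / -7
  L_2(n) = (n + 1)(n - 6) / 8
Then h(n) = 4·L_0(n) + 214·L_1(n) + 284·L_2(n).
Expanding and collecting terms gives h(n) = 5n^2 + 5n + 4.
Check: h(-1) = 4. ✓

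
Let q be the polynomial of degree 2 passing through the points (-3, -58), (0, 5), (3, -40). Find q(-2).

-25

Forward differences of the values at s = -3, 0, 3:
  q  : -58  5  -40
  Δ  : 63  -45
  Δ^2: -108
The second differences are constant, confirming degree 2.
Interpolating (Newton forward form) and evaluating at s = -2 gives q(-2) = -25.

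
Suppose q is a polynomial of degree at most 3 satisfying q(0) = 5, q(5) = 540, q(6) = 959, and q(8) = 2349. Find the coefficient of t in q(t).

-3

Write q(t) = at^3 + bt^2 + ct + d. Substituting each data point gives a linear system:
  d = 5
  125a + 25b + 5c + d = 540
  216a + 36b + 6c + d = 959
  512a + 64b + 8c + d = 2349
Solving the system yields a = 5, b = -3, c = -3, d = 5.
So q(t) = 5t^3 - 3t^2 - 3t + 5.
The coefficient of t is -3.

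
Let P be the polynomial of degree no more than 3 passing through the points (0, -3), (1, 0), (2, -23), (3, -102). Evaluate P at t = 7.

-1578

Write P(t) = at^3 + bt^2 + ct + d. Substituting each data point gives a linear system:
  d = -3
  a + b + c + d = 0
  8a + 4b + 2c + d = -23
  27a + 9b + 3c + d = -102
Solving the system yields a = -5, b = 2, c = 6, d = -3.
So P(t) = -5t^3 + 2t^2 + 6t - 3.
Then P(7) = -1578.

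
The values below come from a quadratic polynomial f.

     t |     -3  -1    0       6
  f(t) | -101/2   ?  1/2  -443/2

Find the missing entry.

-9/2

The 3 known points determine the degree-2 polynomial uniquely.
Write f(t) = at^2 + bt + c. Substituting each data point gives a linear system:
  9a - 3b + c = -101/2
  c = 1/2
  36a + 6b + c = -443/2
Solving the system yields a = -6, b = -1, c = 1/2.
So f(t) = -6t^2 - t + 1/2.
Then f(-1) = -9/2.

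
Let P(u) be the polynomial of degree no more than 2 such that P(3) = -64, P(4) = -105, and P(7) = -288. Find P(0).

-1

Write P(u) = au^2 + bu + c. Substituting each data point gives a linear system:
  9a + 3b + c = -64
  16a + 4b + c = -105
  49a + 7b + c = -288
Solving the system yields a = -5, b = -6, c = -1.
So P(u) = -5u^2 - 6u - 1.
Then P(0) = -1.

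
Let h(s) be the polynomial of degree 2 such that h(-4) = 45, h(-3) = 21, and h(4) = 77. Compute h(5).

117

Write h(s) = as^2 + bs + c. Substituting each data point gives a linear system:
  16a - 4b + c = 45
  9a - 3b + c = 21
  16a + 4b + c = 77
Solving the system yields a = 4, b = 4, c = -3.
So h(s) = 4s^2 + 4s - 3.
Then h(5) = 117.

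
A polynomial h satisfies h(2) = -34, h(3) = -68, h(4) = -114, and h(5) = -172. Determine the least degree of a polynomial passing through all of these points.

2

Forward differences of the values at u = 2, 3, 4, 5:
  h  : -34  -68  -114  -172
  Δ  : -34  -46  -58
  Δ^2: -12  -12
  Δ^3: 0
The second differences are constant (-12) and nonzero, while all higher differences vanish, so the minimal degree is 2.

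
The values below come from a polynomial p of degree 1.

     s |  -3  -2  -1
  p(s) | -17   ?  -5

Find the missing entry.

-11

On equispaced nodes a degree-1 polynomial has vanishing second forward difference, so
  p(-3) - 2·p(-2) + p(-1) = 0.
Substituting the known values and solving for p(-2):
  -2·p(-2) = 22
  p(-2) = -11.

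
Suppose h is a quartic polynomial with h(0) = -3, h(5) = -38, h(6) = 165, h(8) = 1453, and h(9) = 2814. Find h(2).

-35

Write h(t) = at^4 + bt^3 + ct^2 + dt + e. Substituting each data point gives a linear system:
  e = -3
  625a + 125b + 25c + 5d + e = -38
  1296a + 216b + 36c + 6d + e = 165
  4096a + 512b + 64c + 8d + e = 1453
  6561a + 729b + 81c + 9d + e = 2814
Solving the system yields a = 1, b = -5, c = -1, d = -2, e = -3.
So h(t) = t^4 - 5t^3 - t^2 - 2t - 3.
Then h(2) = -35.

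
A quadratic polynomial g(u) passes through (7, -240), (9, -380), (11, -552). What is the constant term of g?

Write g(u) = au^2 + bu + c. Substituting each data point gives a linear system:
  49a + 7b + c = -240
  81a + 9b + c = -380
  121a + 11b + c = -552
Solving the system yields a = -4, b = -6, c = -2.
So g(u) = -4u² - 6u - 2.
The constant term is -2.

-2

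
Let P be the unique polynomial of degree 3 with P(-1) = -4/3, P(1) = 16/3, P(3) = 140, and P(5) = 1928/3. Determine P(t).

Using the Lagrange interpolation formula with nodes -1, 1, 3, 5:
  L_0(t) = (t - 1)(t - 3)(t - 5) / -48
  L_1(t) = (t + 1)(t - 3)(t - 5) / 16
  L_2(t) = (t + 1)(t - 1)(t - 5) / -16
  L_3(t) = (t + 1)(t - 1)(t - 3) / 48
Then P(t) = -4/3·L_0(t) + 16/3·L_1(t) + 140·L_2(t) + 1928/3·L_3(t).
Expanding and collecting terms gives P(t) = 5t³ + t² - (5/3)t + 1.
Check: P(5) = 1928/3. ✓

P(t) = 5t^3 + t^2 - (5/3)t + 1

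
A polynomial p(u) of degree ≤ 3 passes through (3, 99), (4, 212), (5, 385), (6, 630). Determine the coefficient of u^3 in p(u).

Write p(u) = au^3 + bu^2 + cu + d. Substituting each data point gives a linear system:
  27a + 9b + 3c + d = 99
  64a + 16b + 4c + d = 212
  125a + 25b + 5c + d = 385
  216a + 36b + 6c + d = 630
Solving the system yields a = 2, b = 6, c = -3, d = 0.
So p(u) = 2u^3 + 6u^2 - 3u.
The leading coefficient is 2.

2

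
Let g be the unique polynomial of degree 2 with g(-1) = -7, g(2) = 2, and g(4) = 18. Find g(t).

Write g(t) = at^2 + bt + c. Substituting each data point gives a linear system:
  a - b + c = -7
  4a + 2b + c = 2
  16a + 4b + c = 18
Solving the system yields a = 1, b = 2, c = -6.
So g(t) = t^2 + 2t - 6.
Check: g(2) = 2. ✓

g(t) = t^2 + 2t - 6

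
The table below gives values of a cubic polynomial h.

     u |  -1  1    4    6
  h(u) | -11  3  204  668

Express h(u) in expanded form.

Using the Lagrange interpolation formula with nodes -1, 1, 4, 6:
  L_0(u) = (u - 1)(u - 4)(u - 6) / -70
  L_1(u) = (u + 1)(u - 4)(u - 6) / 30
  L_2(u) = (u + 1)(u - 1)(u - 6) / -30
  L_3(u) = (u + 1)(u - 1)(u - 4) / 70
Then h(u) = -11·L_0(u) + 3·L_1(u) + 204·L_2(u) + 668·L_3(u).
Expanding and collecting terms gives h(u) = 3u^3 + 4u - 4.
Check: h(1) = 3. ✓

h(u) = 3u^3 + 4u - 4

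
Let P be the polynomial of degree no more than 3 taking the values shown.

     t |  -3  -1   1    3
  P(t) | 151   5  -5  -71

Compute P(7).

Forward differences of the values at t = -3, -1, 1, 3:
  P  : 151  5  -5  -71
  Δ  : -146  -10  -66
  Δ^2: 136  -56
  Δ^3: -192
The third differences are constant, confirming degree 3.
Interpolating (Newton forward form) and evaluating at t = 7 gives P(7) = -1139.

-1139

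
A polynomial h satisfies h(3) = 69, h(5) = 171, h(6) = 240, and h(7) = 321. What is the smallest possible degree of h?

Divided differences on the nodes 3, 5, 6, 7:
  order 0: 69  171  240  321
  order 1: 51  69  81
  order 2: 6  6
  order 3: 0
The order-2 divided differences are all 6 (nonzero) and every higher order vanishes, so the data lies on a polynomial of degree exactly 2.

2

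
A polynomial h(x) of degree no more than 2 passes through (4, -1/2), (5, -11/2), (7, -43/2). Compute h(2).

Write h(x) = ax^2 + bx + c. Substituting each data point gives a linear system:
  16a + 4b + c = -1/2
  25a + 5b + c = -11/2
  49a + 7b + c = -43/2
Solving the system yields a = -1, b = 4, c = -1/2.
So h(x) = -x² + 4x - 1/2.
Then h(2) = 7/2.

7/2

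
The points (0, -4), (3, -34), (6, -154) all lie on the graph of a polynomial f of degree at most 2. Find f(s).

f(s) = -5s^2 + 5s - 4

Using the Lagrange interpolation formula with nodes 0, 3, 6:
  L_0(s) = (s - 3)(s - 6) / 18
  L_1(s) = s(s - 6) / -9
  L_2(s) = s(s - 3) / 18
Then f(s) = -4·L_0(s) - 34·L_1(s) - 154·L_2(s).
Expanding and collecting terms gives f(s) = -5s^2 + 5s - 4.
Check: f(6) = -154. ✓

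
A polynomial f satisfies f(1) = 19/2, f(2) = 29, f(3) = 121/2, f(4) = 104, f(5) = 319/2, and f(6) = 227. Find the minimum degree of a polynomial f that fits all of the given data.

Forward differences of the values at n = 1, 2, 3, 4, 5, 6:
  f  : 19/2  29  121/2  104  319/2  227
  Δ  : 39/2  63/2  87/2  111/2  135/2
  Δ^2: 12  12  12  12
  Δ^3: 0  0  0
  Δ^4: 0  0
  Δ^5: 0
The second differences are constant (12) and nonzero, while all higher differences vanish, so the minimal degree is 2.

2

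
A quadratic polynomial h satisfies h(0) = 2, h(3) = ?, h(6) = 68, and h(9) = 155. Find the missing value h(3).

17

The 3 known points determine the degree-2 polynomial uniquely.
Write h(n) = an^2 + bn + c. Substituting each data point gives a linear system:
  c = 2
  36a + 6b + c = 68
  81a + 9b + c = 155
Solving the system yields a = 2, b = -1, c = 2.
So h(n) = 2n^2 - n + 2.
Then h(3) = 17.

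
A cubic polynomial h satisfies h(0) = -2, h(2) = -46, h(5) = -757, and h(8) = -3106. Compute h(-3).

139

Write h(u) = au^3 + bu^2 + cu + d. Substituting each data point gives a linear system:
  d = -2
  8a + 4b + 2c + d = -46
  125a + 25b + 5c + d = -757
  512a + 64b + 8c + d = -3106
Solving the system yields a = -6, b = -1, c = 4, d = -2.
So h(u) = -6u³ - u² + 4u - 2.
Then h(-3) = 139.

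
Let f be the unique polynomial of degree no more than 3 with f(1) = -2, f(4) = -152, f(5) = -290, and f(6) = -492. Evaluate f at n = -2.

4

Write f(n) = an^3 + bn^2 + cn + d. Substituting each data point gives a linear system:
  a + b + c + d = -2
  64a + 16b + 4c + d = -152
  125a + 25b + 5c + d = -290
  216a + 36b + 6c + d = -492
Solving the system yields a = -2, b = -2, c = 2, d = 0.
So f(n) = -2n^3 - 2n^2 + 2n.
Then f(-2) = 4.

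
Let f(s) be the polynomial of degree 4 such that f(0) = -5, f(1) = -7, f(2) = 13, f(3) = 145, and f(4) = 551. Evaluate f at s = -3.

Forward differences of the values at s = 0, 1, 2, 3, 4:
  f  : -5  -7  13  145  551
  Δ  : -2  20  132  406
  Δ^2: 22  112  274
  Δ^3: 90  162
  Δ^4: 72
The fourth differences are constant, confirming degree 4.
Interpolating (Newton forward form) and evaluating at s = -3 gives f(-3) = 313.

313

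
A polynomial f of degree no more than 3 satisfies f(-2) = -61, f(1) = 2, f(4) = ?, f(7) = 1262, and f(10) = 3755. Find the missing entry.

On equispaced nodes a degree-3 polynomial has vanishing fourth forward difference, so
  f(-2) - 4·f(1) + 6·f(4) - 4·f(7) + f(10) = 0.
Substituting the known values and solving for f(4):
  6·f(4) = 1362
  f(4) = 227.

227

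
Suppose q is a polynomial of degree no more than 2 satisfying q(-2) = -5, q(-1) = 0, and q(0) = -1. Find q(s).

Using the Lagrange interpolation formula with nodes -2, -1, 0:
  L_0(s) = (s + 1)s / 2
  L_1(s) = (s + 2)s / -1
  L_2(s) = (s + 2)(s + 1) / 2
Then q(s) = -5·L_0(s) + 0·L_1(s) - 1·L_2(s).
Expanding and collecting terms gives q(s) = -3s^2 - 4s - 1.
Check: q(-1) = 0. ✓

q(s) = -3s^2 - 4s - 1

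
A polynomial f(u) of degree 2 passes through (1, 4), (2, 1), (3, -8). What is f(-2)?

Write f(u) = au^2 + bu + c. Substituting each data point gives a linear system:
  a + b + c = 4
  4a + 2b + c = 1
  9a + 3b + c = -8
Solving the system yields a = -3, b = 6, c = 1.
So f(u) = -3u^2 + 6u + 1.
Then f(-2) = -23.

-23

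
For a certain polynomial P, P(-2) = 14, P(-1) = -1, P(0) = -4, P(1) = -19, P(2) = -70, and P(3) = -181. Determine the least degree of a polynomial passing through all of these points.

Forward differences of the values at t = -2, -1, 0, 1, 2, 3:
  P  : 14  -1  -4  -19  -70  -181
  Δ  : -15  -3  -15  -51  -111
  Δ^2: 12  -12  -36  -60
  Δ^3: -24  -24  -24
  Δ^4: 0  0
  Δ^5: 0
The third differences are constant (-24) and nonzero, while all higher differences vanish, so the minimal degree is 3.

3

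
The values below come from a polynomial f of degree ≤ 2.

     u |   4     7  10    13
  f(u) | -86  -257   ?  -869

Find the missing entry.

The 3 known points determine the degree-2 polynomial uniquely.
Write f(u) = au^2 + bu + c. Substituting each data point gives a linear system:
  16a + 4b + c = -86
  49a + 7b + c = -257
  169a + 13b + c = -869
Solving the system yields a = -5, b = -2, c = 2.
So f(u) = -5u^2 - 2u + 2.
Then f(10) = -518.

-518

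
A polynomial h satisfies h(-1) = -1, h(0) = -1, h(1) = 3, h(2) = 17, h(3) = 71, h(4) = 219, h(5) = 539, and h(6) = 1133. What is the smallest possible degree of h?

4

Forward differences of the values at u = -1, 0, 1, 2, 3, 4, 5, 6:
  h  : -1  -1  3  17  71  219  539  1133
  Δ  : 0  4  14  54  148  320  594
  Δ^2: 4  10  40  94  172  274
  Δ^3: 6  30  54  78  102
  Δ^4: 24  24  24  24
  Δ^5: 0  0  0
  Δ^6: 0  0
  Δ^7: 0
The fourth differences are constant (24) and nonzero, while all higher differences vanish, so the minimal degree is 4.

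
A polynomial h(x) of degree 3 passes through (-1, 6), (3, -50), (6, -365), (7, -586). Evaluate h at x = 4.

-109

Write h(x) = ax^3 + bx^2 + cx + d. Substituting each data point gives a linear system:
  -a + b - c + d = 6
  27a + 9b + 3c + d = -50
  216a + 36b + 6c + d = -365
  343a + 49b + 7c + d = -586
Solving the system yields a = -2, b = 3, c = -6, d = -5.
So h(x) = -2x^3 + 3x^2 - 6x - 5.
Then h(4) = -109.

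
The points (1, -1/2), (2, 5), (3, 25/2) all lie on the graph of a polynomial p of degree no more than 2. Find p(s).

Write p(s) = as^2 + bs + c. Substituting each data point gives a linear system:
  a + b + c = -1/2
  4a + 2b + c = 5
  9a + 3b + c = 25/2
Solving the system yields a = 1, b = 5/2, c = -4.
So p(s) = s^2 + (5/2)s - 4.
Check: p(1) = -1/2. ✓

p(s) = s^2 + (5/2)s - 4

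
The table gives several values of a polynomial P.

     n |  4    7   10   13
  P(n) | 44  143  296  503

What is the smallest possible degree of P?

2

Forward differences of the values at n = 4, 7, 10, 13:
  P  : 44  143  296  503
  Δ  : 99  153  207
  Δ^2: 54  54
  Δ^3: 0
The second differences are constant (54) and nonzero, while all higher differences vanish, so the minimal degree is 2.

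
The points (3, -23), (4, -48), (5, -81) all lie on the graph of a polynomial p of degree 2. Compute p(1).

3

Write p(x) = ax^2 + bx + c. Substituting each data point gives a linear system:
  9a + 3b + c = -23
  16a + 4b + c = -48
  25a + 5b + c = -81
Solving the system yields a = -4, b = 3, c = 4.
So p(x) = -4x^2 + 3x + 4.
Then p(1) = 3.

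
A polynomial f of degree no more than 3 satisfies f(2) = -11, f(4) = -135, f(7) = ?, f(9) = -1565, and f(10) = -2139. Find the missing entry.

The 4 known points determine the degree-3 polynomial uniquely.
Write f(u) = au^3 + bu^2 + cu + d. Substituting each data point gives a linear system:
  8a + 4b + 2c + d = -11
  64a + 16b + 4c + d = -135
  729a + 81b + 9c + d = -1565
  1000a + 100b + 10c + d = -2139
Solving the system yields a = -2, b = -2, c = 6, d = 1.
So f(u) = -2u³ - 2u² + 6u + 1.
Then f(7) = -741.

-741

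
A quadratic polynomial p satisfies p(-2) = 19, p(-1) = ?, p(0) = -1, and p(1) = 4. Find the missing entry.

4

On equispaced nodes a degree-2 polynomial has vanishing third forward difference, so
  - p(-2) + 3·p(-1) - 3·p(0) + p(1) = 0.
Substituting the known values and solving for p(-1):
  3·p(-1) = 12
  p(-1) = 4.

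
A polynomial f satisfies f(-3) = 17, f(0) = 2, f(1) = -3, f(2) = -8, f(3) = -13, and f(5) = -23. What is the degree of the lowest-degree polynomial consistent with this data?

Divided differences on the nodes -3, 0, 1, 2, 3, 5:
  order 0: 17  2  -3  -8  -13  -23
  order 1: -5  -5  -5  -5  -5
  order 2: 0  0  0  0
  order 3: 0  0  0
  order 4: 0  0
  order 5: 0
The order-1 divided differences are all -5 (nonzero) and every higher order vanishes, so the data lies on a polynomial of degree exactly 1.

1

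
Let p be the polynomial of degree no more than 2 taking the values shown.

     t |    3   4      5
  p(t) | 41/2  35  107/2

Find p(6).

76

Write p(t) = at^2 + bt + c. Substituting each data point gives a linear system:
  9a + 3b + c = 41/2
  16a + 4b + c = 35
  25a + 5b + c = 107/2
Solving the system yields a = 2, b = 1/2, c = 1.
So p(t) = 2t^2 + (1/2)t + 1.
Then p(6) = 76.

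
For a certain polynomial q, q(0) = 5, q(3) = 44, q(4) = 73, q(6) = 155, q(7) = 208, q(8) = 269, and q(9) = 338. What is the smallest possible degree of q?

2

Divided differences on the nodes 0, 3, 4, 6, 7, 8, 9:
  order 0: 5  44  73  155  208  269  338
  order 1: 13  29  41  53  61  69
  order 2: 4  4  4  4  4
  order 3: 0  0  0  0
  order 4: 0  0  0
  order 5: 0  0
  order 6: 0
The order-2 divided differences are all 4 (nonzero) and every higher order vanishes, so the data lies on a polynomial of degree exactly 2.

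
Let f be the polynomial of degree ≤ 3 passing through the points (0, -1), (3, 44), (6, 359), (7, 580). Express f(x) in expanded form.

f(x) = 2x^3 - 3x^2 + 6x - 1

Using the Lagrange interpolation formula with nodes 0, 3, 6, 7:
  L_0(x) = (x - 3)(x - 6)(x - 7) / -126
  L_1(x) = x(x - 6)(x - 7) / 36
  L_2(x) = x(x - 3)(x - 7) / -18
  L_3(x) = x(x - 3)(x - 6) / 28
Then f(x) = -1·L_0(x) + 44·L_1(x) + 359·L_2(x) + 580·L_3(x).
Expanding and collecting terms gives f(x) = 2x^3 - 3x^2 + 6x - 1.
Check: f(3) = 44. ✓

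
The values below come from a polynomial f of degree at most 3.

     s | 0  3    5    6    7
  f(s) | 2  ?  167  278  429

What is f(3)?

41

The 4 known points determine the degree-3 polynomial uniquely.
Write f(s) = as^3 + bs^2 + cs + d. Substituting each data point gives a linear system:
  d = 2
  125a + 25b + 5c + d = 167
  216a + 36b + 6c + d = 278
  343a + 49b + 7c + d = 429
Solving the system yields a = 1, b = 2, c = -2, d = 2.
So f(s) = s^3 + 2s^2 - 2s + 2.
Then f(3) = 41.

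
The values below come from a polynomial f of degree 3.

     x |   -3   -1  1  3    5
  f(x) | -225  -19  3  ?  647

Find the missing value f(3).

The 4 known points determine the degree-3 polynomial uniquely.
Write f(x) = ax^3 + bx^2 + cx + d. Substituting each data point gives a linear system:
  -27a + 9b - 3c + d = -225
  -a + b - c + d = -19
  a + b + c + d = 3
  125a + 25b + 5c + d = 647
Solving the system yields a = 6, b = -5, c = 5, d = -3.
So f(x) = 6x³ - 5x² + 5x - 3.
Then f(3) = 129.

129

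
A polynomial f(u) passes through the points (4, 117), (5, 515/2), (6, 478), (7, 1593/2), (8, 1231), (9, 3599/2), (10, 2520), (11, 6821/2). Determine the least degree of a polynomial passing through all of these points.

3

Forward differences of the values at u = 4, 5, 6, 7, 8, 9, 10, 11:
  f  : 117  515/2  478  1593/2  1231  3599/2  2520  6821/2
  Δ  : 281/2  441/2  637/2  869/2  1137/2  1441/2  1781/2
  Δ^2: 80  98  116  134  152  170
  Δ^3: 18  18  18  18  18
  Δ^4: 0  0  0  0
  Δ^5: 0  0  0
  Δ^6: 0  0
  Δ^7: 0
The third differences are constant (18) and nonzero, while all higher differences vanish, so the minimal degree is 3.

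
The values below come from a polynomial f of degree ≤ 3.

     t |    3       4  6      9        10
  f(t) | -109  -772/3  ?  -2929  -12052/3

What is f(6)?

The 4 known points determine the degree-3 polynomial uniquely.
Write f(t) = at^3 + bt^2 + ct + d. Substituting each data point gives a linear system:
  27a + 9b + 3c + d = -109
  64a + 16b + 4c + d = -772/3
  729a + 81b + 9c + d = -2929
  1000a + 100b + 10c + d = -12052/3
Solving the system yields a = -4, b = -1/3, c = 2, d = -4.
So f(t) = -4t^3 - (1/3)t^2 + 2t - 4.
Then f(6) = -868.

-868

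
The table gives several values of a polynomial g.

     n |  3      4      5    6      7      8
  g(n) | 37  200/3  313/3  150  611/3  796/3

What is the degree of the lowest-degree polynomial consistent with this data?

2

Forward differences of the values at n = 3, 4, 5, 6, 7, 8:
  g  : 37  200/3  313/3  150  611/3  796/3
  Δ  : 89/3  113/3  137/3  161/3  185/3
  Δ^2: 8  8  8  8
  Δ^3: 0  0  0
  Δ^4: 0  0
  Δ^5: 0
The second differences are constant (8) and nonzero, while all higher differences vanish, so the minimal degree is 2.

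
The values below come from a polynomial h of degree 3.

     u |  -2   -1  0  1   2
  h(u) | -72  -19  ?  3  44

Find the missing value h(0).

-6

The 4 known points determine the degree-3 polynomial uniquely.
Write h(u) = au^3 + bu^2 + cu + d. Substituting each data point gives a linear system:
  -8a + 4b - 2c + d = -72
  -a + b - c + d = -19
  a + b + c + d = 3
  8a + 4b + 2c + d = 44
Solving the system yields a = 6, b = -2, c = 5, d = -6.
So h(u) = 6u^3 - 2u^2 + 5u - 6.
Then h(0) = -6.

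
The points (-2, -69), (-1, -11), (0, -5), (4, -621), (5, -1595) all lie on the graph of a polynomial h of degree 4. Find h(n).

h(n) = -3n^4 + 2n^3 + n^2 + 2n - 5

Write h(n) = an^4 + bn^3 + cn^2 + dn + e. Substituting each data point gives a linear system:
  16a - 8b + 4c - 2d + e = -69
  a - b + c - d + e = -11
  e = -5
  256a + 64b + 16c + 4d + e = -621
  625a + 125b + 25c + 5d + e = -1595
Solving the system yields a = -3, b = 2, c = 1, d = 2, e = -5.
So h(n) = -3n⁴ + 2n³ + n² + 2n - 5.
Check: h(0) = -5. ✓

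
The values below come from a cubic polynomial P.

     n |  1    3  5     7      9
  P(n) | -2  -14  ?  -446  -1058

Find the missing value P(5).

On equispaced nodes a degree-3 polynomial has vanishing fourth forward difference, so
  P(1) - 4·P(3) + 6·P(5) - 4·P(7) + P(9) = 0.
Substituting the known values and solving for P(5):
  6·P(5) = -780
  P(5) = -130.

-130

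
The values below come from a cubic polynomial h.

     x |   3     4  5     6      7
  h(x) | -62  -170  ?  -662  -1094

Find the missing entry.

-362

On equispaced nodes a degree-3 polynomial has vanishing fourth forward difference, so
  h(3) - 4·h(4) + 6·h(5) - 4·h(6) + h(7) = 0.
Substituting the known values and solving for h(5):
  6·h(5) = -2172
  h(5) = -362.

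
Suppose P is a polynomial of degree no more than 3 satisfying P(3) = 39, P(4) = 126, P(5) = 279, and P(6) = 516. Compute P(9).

1911

Using the Lagrange interpolation formula with nodes 3, 4, 5, 6:
  L_0(s) = (s - 4)(s - 5)(s - 6) / -6
  L_1(s) = (s - 3)(s - 5)(s - 6) / 2
  L_2(s) = (s - 3)(s - 4)(s - 6) / -2
  L_3(s) = (s - 3)(s - 4)(s - 5) / 6
Then P(s) = 39·L_0(s) + 126·L_1(s) + 279·L_2(s) + 516·L_3(s).
Expanding and collecting terms gives P(s) = 3s^3 - 3s^2 - 3s - 6.
Evaluating at s = 9: P(9) = 1911.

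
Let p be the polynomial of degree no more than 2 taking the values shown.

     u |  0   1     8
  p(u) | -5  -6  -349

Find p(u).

Write p(u) = au^2 + bu + c. Substituting each data point gives a linear system:
  c = -5
  a + b + c = -6
  64a + 8b + c = -349
Solving the system yields a = -6, b = 5, c = -5.
So p(u) = -6u^2 + 5u - 5.
Check: p(0) = -5. ✓

p(u) = -6u^2 + 5u - 5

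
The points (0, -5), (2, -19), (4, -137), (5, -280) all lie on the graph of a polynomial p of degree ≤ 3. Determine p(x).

Write p(x) = ax^3 + bx^2 + cx + d. Substituting each data point gives a linear system:
  d = -5
  8a + 4b + 2c + d = -19
  64a + 16b + 4c + d = -137
  125a + 25b + 5c + d = -280
Solving the system yields a = -3, b = 5, c = -5, d = -5.
So p(x) = -3x^3 + 5x^2 - 5x - 5.
Check: p(4) = -137. ✓

p(x) = -3x^3 + 5x^2 - 5x - 5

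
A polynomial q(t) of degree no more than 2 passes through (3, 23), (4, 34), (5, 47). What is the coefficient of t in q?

4

Write q(t) = at^2 + bt + c. Substituting each data point gives a linear system:
  9a + 3b + c = 23
  16a + 4b + c = 34
  25a + 5b + c = 47
Solving the system yields a = 1, b = 4, c = 2.
So q(t) = t^2 + 4t + 2.
The coefficient of t is 4.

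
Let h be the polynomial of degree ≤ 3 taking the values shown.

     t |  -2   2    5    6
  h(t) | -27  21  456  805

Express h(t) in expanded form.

h(t) = 4t^3 - t^2 - 4t + 1

Write h(t) = at^3 + bt^2 + ct + d. Substituting each data point gives a linear system:
  -8a + 4b - 2c + d = -27
  8a + 4b + 2c + d = 21
  125a + 25b + 5c + d = 456
  216a + 36b + 6c + d = 805
Solving the system yields a = 4, b = -1, c = -4, d = 1.
So h(t) = 4t³ - t² - 4t + 1.
Check: h(6) = 805. ✓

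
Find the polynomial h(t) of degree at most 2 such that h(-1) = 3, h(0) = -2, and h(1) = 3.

h(t) = 5t^2 - 2

Write h(t) = at^2 + bt + c. Substituting each data point gives a linear system:
  a - b + c = 3
  c = -2
  a + b + c = 3
Solving the system yields a = 5, b = 0, c = -2.
So h(t) = 5t^2 - 2.
Check: h(0) = -2. ✓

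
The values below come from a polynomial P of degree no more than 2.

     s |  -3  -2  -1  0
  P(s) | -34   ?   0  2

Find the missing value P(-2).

The 3 known points determine the degree-2 polynomial uniquely.
Write P(s) = as^2 + bs + c. Substituting each data point gives a linear system:
  9a - 3b + c = -34
  a - b + c = 0
  c = 2
Solving the system yields a = -5, b = -3, c = 2.
So P(s) = -5s^2 - 3s + 2.
Then P(-2) = -12.

-12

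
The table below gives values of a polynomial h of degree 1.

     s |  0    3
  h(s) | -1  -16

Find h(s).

Write h(s) = as + b. Substituting each data point gives a linear system:
  b = -1
  3a + b = -16
Solving the system yields a = -5, b = -1.
So h(s) = -5s - 1.
Check: h(0) = -1. ✓

h(s) = -5s - 1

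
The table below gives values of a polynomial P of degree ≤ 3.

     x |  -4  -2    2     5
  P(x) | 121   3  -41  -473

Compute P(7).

Write P(x) = ax^3 + bx^2 + cx + d. Substituting each data point gives a linear system:
  -64a + 16b - 4c + d = 121
  -8a + 4b - 2c + d = 3
  8a + 4b + 2c + d = -41
  125a + 25b + 5c + d = -473
Solving the system yields a = -3, b = -4, c = 1, d = -3.
So P(x) = -3x³ - 4x² + x - 3.
Then P(7) = -1221.

-1221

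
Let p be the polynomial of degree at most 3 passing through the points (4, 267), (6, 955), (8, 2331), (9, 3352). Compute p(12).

8107

Using the Lagrange interpolation formula with nodes 4, 6, 8, 9:
  L_0(t) = (t - 6)(t - 8)(t - 9) / -40
  L_1(t) = (t - 4)(t - 8)(t - 9) / 12
  L_2(t) = (t - 4)(t - 6)(t - 9) / -8
  L_3(t) = (t - 4)(t - 6)(t - 8) / 15
Then p(t) = 267·L_0(t) + 955·L_1(t) + 2331·L_2(t) + 3352·L_3(t).
Expanding and collecting terms gives p(t) = 5t³ - 4t² + 4t - 5.
Evaluating at t = 12: p(12) = 8107.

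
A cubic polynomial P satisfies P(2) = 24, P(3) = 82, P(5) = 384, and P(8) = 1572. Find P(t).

P(t) = 3t^3 + t^2 - 4t + 4

Write P(t) = at^3 + bt^2 + ct + d. Substituting each data point gives a linear system:
  8a + 4b + 2c + d = 24
  27a + 9b + 3c + d = 82
  125a + 25b + 5c + d = 384
  512a + 64b + 8c + d = 1572
Solving the system yields a = 3, b = 1, c = -4, d = 4.
So P(t) = 3t^3 + t^2 - 4t + 4.
Check: P(3) = 82. ✓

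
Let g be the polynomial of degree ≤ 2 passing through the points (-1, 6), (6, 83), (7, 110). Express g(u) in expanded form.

Write g(u) = au^2 + bu + c. Substituting each data point gives a linear system:
  a - b + c = 6
  36a + 6b + c = 83
  49a + 7b + c = 110
Solving the system yields a = 2, b = 1, c = 5.
So g(u) = 2u^2 + u + 5.
Check: g(6) = 83. ✓

g(u) = 2u^2 + u + 5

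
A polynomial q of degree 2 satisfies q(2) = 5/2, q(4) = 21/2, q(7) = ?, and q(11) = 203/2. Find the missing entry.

The 3 known points determine the degree-2 polynomial uniquely.
Write q(t) = at^2 + bt + c. Substituting each data point gives a linear system:
  4a + 2b + c = 5/2
  16a + 4b + c = 21/2
  121a + 11b + c = 203/2
Solving the system yields a = 1, b = -2, c = 5/2.
So q(t) = t^2 - 2t + 5/2.
Then q(7) = 75/2.

75/2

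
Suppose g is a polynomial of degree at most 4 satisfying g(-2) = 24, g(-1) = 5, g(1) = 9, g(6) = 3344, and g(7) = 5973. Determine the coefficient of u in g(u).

Write g(u) = au^4 + bu^3 + cu^2 + du + e. Substituting each data point gives a linear system:
  16a - 8b + 4c - 2d + e = 24
  a - b + c - d + e = 5
  a + b + c + d + e = 9
  1296a + 216b + 36c + 6d + e = 3344
  2401a + 343b + 49c + 7d + e = 5973
Solving the system yields a = 2, b = 3, c = 3, d = -1, e = 2.
So g(u) = 2u^4 + 3u^3 + 3u^2 - u + 2.
The coefficient of u is -1.

-1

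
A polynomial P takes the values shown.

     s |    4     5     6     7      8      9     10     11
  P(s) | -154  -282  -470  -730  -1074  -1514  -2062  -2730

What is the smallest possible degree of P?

3

Forward differences of the values at s = 4, 5, 6, 7, 8, 9, 10, 11:
  P  : -154  -282  -470  -730  -1074  -1514  -2062  -2730
  Δ  : -128  -188  -260  -344  -440  -548  -668
  Δ^2: -60  -72  -84  -96  -108  -120
  Δ^3: -12  -12  -12  -12  -12
  Δ^4: 0  0  0  0
  Δ^5: 0  0  0
  Δ^6: 0  0
  Δ^7: 0
The third differences are constant (-12) and nonzero, while all higher differences vanish, so the minimal degree is 3.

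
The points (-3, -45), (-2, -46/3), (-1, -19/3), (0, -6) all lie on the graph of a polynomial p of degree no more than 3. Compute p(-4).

-322/3

Using the Lagrange interpolation formula with nodes -3, -2, -1, 0:
  L_0(x) = (x + 2)(x + 1)x / -6
  L_1(x) = (x + 3)(x + 1)x / 2
  L_2(x) = (x + 3)(x + 2)x / -2
  L_3(x) = (x + 3)(x + 2)(x + 1) / 6
Then p(x) = -45·L_0(x) - 46/3·L_1(x) - 19/3·L_2(x) - 6·L_3(x).
Expanding and collecting terms gives p(x) = 2x^3 + (5/3)x^2 - 6.
Evaluating at x = -4: p(-4) = -322/3.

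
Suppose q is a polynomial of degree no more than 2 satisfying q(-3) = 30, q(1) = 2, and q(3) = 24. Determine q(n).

Write q(n) = an^2 + bn + c. Substituting each data point gives a linear system:
  9a - 3b + c = 30
  a + b + c = 2
  9a + 3b + c = 24
Solving the system yields a = 3, b = -1, c = 0.
So q(n) = 3n^2 - n.
Check: q(1) = 2. ✓

q(n) = 3n^2 - n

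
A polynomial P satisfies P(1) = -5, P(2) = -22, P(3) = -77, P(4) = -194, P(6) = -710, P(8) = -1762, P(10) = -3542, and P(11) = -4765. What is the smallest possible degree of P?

3

Divided differences on the nodes 1, 2, 3, 4, 6, 8, 10, 11:
  order 0: -5  -22  -77  -194  -710  -1762  -3542  -4765
  order 1: -17  -55  -117  -258  -526  -890  -1223
  order 2: -19  -31  -47  -67  -91  -111
  order 3: -4  -4  -4  -4  -4
  order 4: 0  0  0  0
  order 5: 0  0  0
  order 6: 0  0
  order 7: 0
The order-3 divided differences are all -4 (nonzero) and every higher order vanishes, so the data lies on a polynomial of degree exactly 3.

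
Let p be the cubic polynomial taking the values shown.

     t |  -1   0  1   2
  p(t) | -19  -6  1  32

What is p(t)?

p(t) = 5t^3 - 3t^2 + 5t - 6

Using the Lagrange interpolation formula with nodes -1, 0, 1, 2:
  L_0(t) = t(t - 1)(t - 2) / -6
  L_1(t) = (t + 1)(t - 1)(t - 2) / 2
  L_2(t) = (t + 1)t(t - 2) / -2
  L_3(t) = (t + 1)t(t - 1) / 6
Then p(t) = -19·L_0(t) - 6·L_1(t) + 1·L_2(t) + 32·L_3(t).
Expanding and collecting terms gives p(t) = 5t^3 - 3t^2 + 5t - 6.
Check: p(0) = -6. ✓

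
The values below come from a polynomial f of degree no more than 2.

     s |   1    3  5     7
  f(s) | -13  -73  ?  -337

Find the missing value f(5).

On equispaced nodes a degree-2 polynomial has vanishing third forward difference, so
  - f(1) + 3·f(3) - 3·f(5) + f(7) = 0.
Substituting the known values and solving for f(5):
  -3·f(5) = 543
  f(5) = -181.

-181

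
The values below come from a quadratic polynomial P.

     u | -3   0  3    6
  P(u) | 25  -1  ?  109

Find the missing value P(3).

27

The 3 known points determine the degree-2 polynomial uniquely.
Write P(u) = au^2 + bu + c. Substituting each data point gives a linear system:
  9a - 3b + c = 25
  c = -1
  36a + 6b + c = 109
Solving the system yields a = 3, b = 1/3, c = -1.
So P(u) = 3u² + (1/3)u - 1.
Then P(3) = 27.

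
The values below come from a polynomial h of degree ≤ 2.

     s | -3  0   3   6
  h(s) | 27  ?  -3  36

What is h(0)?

-6

The 3 known points determine the degree-2 polynomial uniquely.
Write h(s) = as^2 + bs + c. Substituting each data point gives a linear system:
  9a - 3b + c = 27
  9a + 3b + c = -3
  36a + 6b + c = 36
Solving the system yields a = 2, b = -5, c = -6.
So h(s) = 2s² - 5s - 6.
Then h(0) = -6.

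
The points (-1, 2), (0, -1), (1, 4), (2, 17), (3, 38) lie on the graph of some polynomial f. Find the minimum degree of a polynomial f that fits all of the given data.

Forward differences of the values at x = -1, 0, 1, 2, 3:
  f  : 2  -1  4  17  38
  Δ  : -3  5  13  21
  Δ^2: 8  8  8
  Δ^3: 0  0
  Δ^4: 0
The second differences are constant (8) and nonzero, while all higher differences vanish, so the minimal degree is 2.

2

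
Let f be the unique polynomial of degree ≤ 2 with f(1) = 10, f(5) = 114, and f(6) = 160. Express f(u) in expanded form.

Using the Lagrange interpolation formula with nodes 1, 5, 6:
  L_0(u) = (u - 5)(u - 6) / 20
  L_1(u) = (u - 1)(u - 6) / -4
  L_2(u) = (u - 1)(u - 5) / 5
Then f(u) = 10·L_0(u) + 114·L_1(u) + 160·L_2(u).
Expanding and collecting terms gives f(u) = 4u² + 2u + 4.
Check: f(6) = 160. ✓

f(u) = 4u^2 + 2u + 4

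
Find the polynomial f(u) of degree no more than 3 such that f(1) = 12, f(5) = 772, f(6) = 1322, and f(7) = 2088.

f(u) = 6u^3 + 4u + 2

Write f(u) = au^3 + bu^2 + cu + d. Substituting each data point gives a linear system:
  a + b + c + d = 12
  125a + 25b + 5c + d = 772
  216a + 36b + 6c + d = 1322
  343a + 49b + 7c + d = 2088
Solving the system yields a = 6, b = 0, c = 4, d = 2.
So f(u) = 6u^3 + 4u + 2.
Check: f(6) = 1322. ✓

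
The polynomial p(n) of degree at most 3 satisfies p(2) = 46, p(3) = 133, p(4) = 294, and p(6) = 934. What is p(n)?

p(n) = 4n^3 + n^2 + 6n - 2

Write p(n) = an^3 + bn^2 + cn + d. Substituting each data point gives a linear system:
  8a + 4b + 2c + d = 46
  27a + 9b + 3c + d = 133
  64a + 16b + 4c + d = 294
  216a + 36b + 6c + d = 934
Solving the system yields a = 4, b = 1, c = 6, d = -2.
So p(n) = 4n^3 + n^2 + 6n - 2.
Check: p(3) = 133. ✓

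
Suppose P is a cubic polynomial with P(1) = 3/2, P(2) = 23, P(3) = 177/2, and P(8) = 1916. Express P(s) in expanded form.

P(s) = 4s^3 - 2s^2 - (1/2)s

Write P(s) = as^3 + bs^2 + cs + d. Substituting each data point gives a linear system:
  a + b + c + d = 3/2
  8a + 4b + 2c + d = 23
  27a + 9b + 3c + d = 177/2
  512a + 64b + 8c + d = 1916
Solving the system yields a = 4, b = -2, c = -1/2, d = 0.
So P(s) = 4s^3 - 2s^2 - (1/2)s.
Check: P(1) = 3/2. ✓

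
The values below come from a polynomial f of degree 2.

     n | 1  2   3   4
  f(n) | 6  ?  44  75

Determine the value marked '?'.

21

On equispaced nodes a degree-2 polynomial has vanishing third forward difference, so
  - f(1) + 3·f(2) - 3·f(3) + f(4) = 0.
Substituting the known values and solving for f(2):
  3·f(2) = 63
  f(2) = 21.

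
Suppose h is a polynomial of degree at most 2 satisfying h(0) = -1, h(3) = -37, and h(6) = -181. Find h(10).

Write h(x) = ax^2 + bx + c. Substituting each data point gives a linear system:
  c = -1
  9a + 3b + c = -37
  36a + 6b + c = -181
Solving the system yields a = -6, b = 6, c = -1.
So h(x) = -6x^2 + 6x - 1.
Then h(10) = -541.

-541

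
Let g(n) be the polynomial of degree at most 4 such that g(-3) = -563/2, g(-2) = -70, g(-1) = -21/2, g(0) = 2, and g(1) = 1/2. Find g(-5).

Using the Lagrange interpolation formula with nodes -3, -2, -1, 0, 1:
  L_0(n) = (n + 2)(n + 1)n(n - 1) / 24
  L_1(n) = (n + 3)(n + 1)n(n - 1) / -6
  L_2(n) = (n + 3)(n + 2)n(n - 1) / 4
  L_3(n) = (n + 3)(n + 2)(n + 1)(n - 1) / -6
  L_4(n) = (n + 3)(n + 2)(n + 1)n / 24
Then g(n) = -563/2·L_0(n) - 70·L_1(n) - 21/2·L_2(n) + 2·L_3(n) + 1/2·L_4(n).
Expanding and collecting terms gives g(n) = -3n^4 - (1/2)n^3 - 4n^2 + 6n + 2.
Evaluating at n = -5: g(-5) = -3881/2.

-3881/2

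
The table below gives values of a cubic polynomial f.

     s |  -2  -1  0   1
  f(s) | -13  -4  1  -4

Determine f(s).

f(s) = -s^3 - 5s^2 + s + 1

Write f(s) = as^3 + bs^2 + cs + d. Substituting each data point gives a linear system:
  -8a + 4b - 2c + d = -13
  -a + b - c + d = -4
  d = 1
  a + b + c + d = -4
Solving the system yields a = -1, b = -5, c = 1, d = 1.
So f(s) = -s³ - 5s² + s + 1.
Check: f(1) = -4. ✓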